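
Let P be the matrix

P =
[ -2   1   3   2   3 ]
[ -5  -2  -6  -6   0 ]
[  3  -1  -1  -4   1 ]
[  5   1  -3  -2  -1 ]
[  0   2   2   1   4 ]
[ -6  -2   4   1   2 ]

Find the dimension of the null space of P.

1

Row reduce to echelon form.
R2 ← R2 − (5/2)·R1: [0, -9/2, -27/2, -11, -15/2]
R3 ← R3 + (3/2)·R1: [0, 1/2, 7/2, -1, 11/2]
R4 ← R4 + (5/2)·R1: [0, 7/2, 9/2, 3, 13/2]
R6 ← R6 − (3)·R1: [0, -5, -5, -5, -7]
R3 ← R3 + (1/9)·R2: [0, 0, 2, -20/9, 14/3]
R4 ← R4 + (7/9)·R2: [0, 0, -6, -50/9, 2/3]
R5 ← R5 + (4/9)·R2: [0, 0, -4, -35/9, 2/3]
R6 ← R6 − (10/9)·R2: [0, 0, 10, 65/9, 4/3]
R4 ← R4 + (3)·R3: [0, 0, 0, -110/9, 44/3]
R5 ← R5 + (2)·R3: [0, 0, 0, -25/3, 10]
R6 ← R6 − (5)·R3: [0, 0, 0, 55/3, -22]
R5 ← R5 − (15/22)·R4: [0, 0, 0, 0, 0]
R6 ← R6 + (3/2)·R4: [0, 0, 0, 0, 0]
4 nonzero rows, so rank(P) = 4.
P has 5 columns; by rank–nullity, nullity = 5 − 4 = 1.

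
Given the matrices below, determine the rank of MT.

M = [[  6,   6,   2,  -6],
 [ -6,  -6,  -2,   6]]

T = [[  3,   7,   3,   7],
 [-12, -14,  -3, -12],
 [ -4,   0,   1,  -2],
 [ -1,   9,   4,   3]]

1

First compute MT:
[[-56, -96, -22, -52],
 [ 56,  96,  22,  52]]
Now row reduce the product.
R2 ← R2 + R1: [0, 0, 0, 0]
1 nonzero row, so rank(MT) = 1.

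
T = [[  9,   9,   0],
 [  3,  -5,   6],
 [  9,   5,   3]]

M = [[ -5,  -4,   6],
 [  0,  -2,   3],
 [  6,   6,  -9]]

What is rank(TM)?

First compute TM:
[[-45, -54,  81],
 [ 21,  34, -51],
 [-27, -28,  42]]
Now row reduce the product.
R2 ← R2 + (7/15)·R1: [0, 44/5, -66/5]
R3 ← R3 − (3/5)·R1: [0, 22/5, -33/5]
R3 ← R3 − (1/2)·R2: [0, 0, 0]
2 nonzero rows, so rank(TM) = 2.

2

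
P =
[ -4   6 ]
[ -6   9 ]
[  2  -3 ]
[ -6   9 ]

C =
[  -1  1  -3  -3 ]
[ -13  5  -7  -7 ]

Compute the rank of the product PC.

1

First compute PC:
[[-74,  26, -30, -30],
 [-111,  39, -45, -45],
 [ 37, -13,  15,  15],
 [-111,  39, -45, -45]]
Now row reduce the product.
R2 ← R2 − (3/2)·R1: [0, 0, 0, 0]
R3 ← R3 + (1/2)·R1: [0, 0, 0, 0]
R4 ← R4 − (3/2)·R1: [0, 0, 0, 0]
1 nonzero row, so rank(PC) = 1.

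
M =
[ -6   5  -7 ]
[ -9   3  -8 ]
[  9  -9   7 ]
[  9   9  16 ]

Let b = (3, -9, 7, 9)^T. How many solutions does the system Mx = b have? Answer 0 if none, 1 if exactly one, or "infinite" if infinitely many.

Row reduce the augmented matrix [M | b].
R2 ← R2 − (3/2)·R1: [0, -9/2, 5/2, -27/2]
R3 ← R3 + (3/2)·R1: [0, -3/2, -7/2, 23/2]
R4 ← R4 + (3/2)·R1: [0, 33/2, 11/2, 27/2]
R3 ← R3 − (1/3)·R2: [0, 0, -13/3, 16]
R4 ← R4 + (11/3)·R2: [0, 0, 44/3, -36]
R4 ← R4 + (44/13)·R3: [0, 0, 0, 236/13]
The echelon form has 4 nonzero rows; the last pivot sits in the augmented column, so rank(M) = 3 but rank([M|b]) = 4.
Since the ranks differ, the system is inconsistent.
It has no solutions.

0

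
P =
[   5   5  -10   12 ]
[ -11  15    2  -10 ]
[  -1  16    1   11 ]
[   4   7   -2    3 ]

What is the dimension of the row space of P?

4

Row reduce to echelon form.
R2 ← R2 + (11/5)·R1: [0, 26, -20, 82/5]
R3 ← R3 + (1/5)·R1: [0, 17, -1, 67/5]
R4 ← R4 − (4/5)·R1: [0, 3, 6, -33/5]
R3 ← R3 − (17/26)·R2: [0, 0, 157/13, 174/65]
R4 ← R4 − (3/26)·R2: [0, 0, 108/13, -552/65]
R4 ← R4 − (108/157)·R3: [0, 0, 0, -8112/785]
Echelon form has 4 nonzero rows, so rank(P) = 4.
The row space has dimension equal to the rank: 4.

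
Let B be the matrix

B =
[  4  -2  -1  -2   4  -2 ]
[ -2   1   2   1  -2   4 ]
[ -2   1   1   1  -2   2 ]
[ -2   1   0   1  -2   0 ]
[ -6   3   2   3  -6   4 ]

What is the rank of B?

2

Row reduce to echelon form.
R2 ← R2 + (1/2)·R1: [0, 0, 3/2, 0, 0, 3]
R3 ← R3 + (1/2)·R1: [0, 0, 1/2, 0, 0, 1]
R4 ← R4 + (1/2)·R1: [0, 0, -1/2, 0, 0, -1]
R5 ← R5 + (3/2)·R1: [0, 0, 1/2, 0, 0, 1]
R3 ← R3 − (1/3)·R2: [0, 0, 0, 0, 0, 0]
R4 ← R4 + (1/3)·R2: [0, 0, 0, 0, 0, 0]
R5 ← R5 − (1/3)·R2: [0, 0, 0, 0, 0, 0]
Echelon form has 2 nonzero rows, so rank(B) = 2.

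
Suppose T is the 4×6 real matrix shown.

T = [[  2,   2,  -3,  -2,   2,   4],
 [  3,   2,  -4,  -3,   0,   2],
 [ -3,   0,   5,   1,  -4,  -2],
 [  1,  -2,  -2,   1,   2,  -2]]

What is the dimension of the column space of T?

3

Row reduce to echelon form.
R2 ← R2 − (3/2)·R1: [0, -1, 1/2, 0, -3, -4]
R3 ← R3 + (3/2)·R1: [0, 3, 1/2, -2, -1, 4]
R4 ← R4 − (1/2)·R1: [0, -3, -1/2, 2, 1, -4]
R3 ← R3 + (3)·R2: [0, 0, 2, -2, -10, -8]
R4 ← R4 − (3)·R2: [0, 0, -2, 2, 10, 8]
R4 ← R4 + R3: [0, 0, 0, 0, 0, 0]
Echelon form has 3 nonzero rows, so rank(T) = 3.
The column space has dimension equal to the rank: 3.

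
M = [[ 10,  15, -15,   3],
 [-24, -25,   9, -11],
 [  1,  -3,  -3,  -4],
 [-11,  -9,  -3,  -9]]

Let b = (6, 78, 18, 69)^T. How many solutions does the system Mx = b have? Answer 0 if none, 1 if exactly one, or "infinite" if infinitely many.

1

Row reduce the augmented matrix [M | b].
R2 ← R2 + (12/5)·R1: [0, 11, -27, -19/5, 462/5]
R3 ← R3 − (1/10)·R1: [0, -9/2, -3/2, -43/10, 87/5]
R4 ← R4 + (11/10)·R1: [0, 15/2, -39/2, -57/10, 378/5]
R3 ← R3 + (9/22)·R2: [0, 0, -138/11, -322/55, 276/5]
R4 ← R4 − (15/22)·R2: [0, 0, -12/11, -171/55, 63/5]
R4 ← R4 − (2/23)·R3: [0, 0, 0, -13/5, 39/5]
The echelon form has 4 nonzero rows, and every pivot lies in the first 4 columns, so rank(M) = rank([M|b]) = 4.
The system is consistent.
rank = 4 = number of unknowns, so the solution is unique.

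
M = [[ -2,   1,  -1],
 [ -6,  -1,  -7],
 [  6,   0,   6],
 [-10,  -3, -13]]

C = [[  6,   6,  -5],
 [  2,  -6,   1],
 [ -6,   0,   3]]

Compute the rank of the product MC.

First compute MC:
[[ -4, -18,   8],
 [  4, -30,   8],
 [  0,  36, -12],
 [ 12, -42,   8]]
Now row reduce the product.
R2 ← R2 + R1: [0, -48, 16]
R4 ← R4 + (3)·R1: [0, -96, 32]
R3 ← R3 + (3/4)·R2: [0, 0, 0]
R4 ← R4 − (2)·R2: [0, 0, 0]
2 nonzero rows, so rank(MC) = 2.

2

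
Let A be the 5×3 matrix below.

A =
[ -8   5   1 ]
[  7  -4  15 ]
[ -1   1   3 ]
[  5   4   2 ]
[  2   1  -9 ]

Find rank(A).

3

Row reduce to echelon form.
R2 ← R2 + (7/8)·R1: [0, 3/8, 127/8]
R3 ← R3 − (1/8)·R1: [0, 3/8, 23/8]
R4 ← R4 + (5/8)·R1: [0, 57/8, 21/8]
R5 ← R5 + (1/4)·R1: [0, 9/4, -35/4]
R3 ← R3 − R2: [0, 0, -13]
R4 ← R4 − (19)·R2: [0, 0, -299]
R5 ← R5 − (6)·R2: [0, 0, -104]
R4 ← R4 − (23)·R3: [0, 0, 0]
R5 ← R5 − (8)·R3: [0, 0, 0]
Echelon form has 3 nonzero rows, so rank(A) = 3.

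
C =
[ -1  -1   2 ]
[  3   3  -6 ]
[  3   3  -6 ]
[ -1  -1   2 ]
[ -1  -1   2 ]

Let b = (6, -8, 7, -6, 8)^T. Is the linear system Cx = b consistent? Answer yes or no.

no

Row reduce the augmented matrix [C | b].
R2 ← R2 + (3)·R1: [0, 0, 0, 10]
R3 ← R3 + (3)·R1: [0, 0, 0, 25]
R4 ← R4 − R1: [0, 0, 0, -12]
R5 ← R5 − R1: [0, 0, 0, 2]
R3 ← R3 − (5/2)·R2: [0, 0, 0, 0]
R4 ← R4 + (6/5)·R2: [0, 0, 0, 0]
R5 ← R5 − (1/5)·R2: [0, 0, 0, 0]
The echelon form has 2 nonzero rows; the last pivot sits in the augmented column, so rank(C) = 1 but rank([C|b]) = 2.
Since the ranks differ, the system is inconsistent.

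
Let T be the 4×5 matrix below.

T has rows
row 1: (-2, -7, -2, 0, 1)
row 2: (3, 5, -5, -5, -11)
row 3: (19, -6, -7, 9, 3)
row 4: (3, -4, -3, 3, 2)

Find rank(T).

4

Row reduce to echelon form.
R2 ← R2 + (3/2)·R1: [0, -11/2, -8, -5, -19/2]
R3 ← R3 + (19/2)·R1: [0, -145/2, -26, 9, 25/2]
R4 ← R4 + (3/2)·R1: [0, -29/2, -6, 3, 7/2]
R3 ← R3 − (145/11)·R2: [0, 0, 874/11, 824/11, 1515/11]
R4 ← R4 − (29/11)·R2: [0, 0, 166/11, 178/11, 314/11]
R4 ← R4 − (83/437)·R3: [0, 0, 0, 854/437, 1043/437]
Echelon form has 4 nonzero rows, so rank(T) = 4.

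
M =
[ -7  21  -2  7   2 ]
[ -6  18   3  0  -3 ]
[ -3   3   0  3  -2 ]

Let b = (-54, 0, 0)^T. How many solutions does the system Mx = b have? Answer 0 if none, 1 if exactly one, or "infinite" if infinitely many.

infinite

Row reduce the augmented matrix [M | b].
R2 ← R2 − (6/7)·R1: [0, 0, 33/7, -6, -33/7, 324/7]
R3 ← R3 − (3/7)·R1: [0, -6, 6/7, 0, -20/7, 162/7]
Swap R2 ↔ R3
The echelon form has 3 nonzero rows, and every pivot lies in the first 5 columns, so rank(M) = rank([M|b]) = 3.
The system is consistent.
rank = 3 < 5 unknowns, so there are infinitely many solutions.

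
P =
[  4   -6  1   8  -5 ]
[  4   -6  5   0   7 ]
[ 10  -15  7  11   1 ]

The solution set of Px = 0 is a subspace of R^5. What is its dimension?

Row reduce to echelon form.
R2 ← R2 − R1: [0, 0, 4, -8, 12]
R3 ← R3 − (5/2)·R1: [0, 0, 9/2, -9, 27/2]
R3 ← R3 − (9/8)·R2: [0, 0, 0, 0, 0]
2 nonzero rows, so rank(P) = 2.
P has 5 columns; by rank–nullity, nullity = 5 − 2 = 3.

3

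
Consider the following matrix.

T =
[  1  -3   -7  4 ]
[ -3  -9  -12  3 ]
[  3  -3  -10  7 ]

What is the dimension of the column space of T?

2

Row reduce to echelon form.
R2 ← R2 + (3)·R1: [0, -18, -33, 15]
R3 ← R3 − (3)·R1: [0, 6, 11, -5]
R3 ← R3 + (1/3)·R2: [0, 0, 0, 0]
Echelon form has 2 nonzero rows, so rank(T) = 2.
The column space has dimension equal to the rank: 2.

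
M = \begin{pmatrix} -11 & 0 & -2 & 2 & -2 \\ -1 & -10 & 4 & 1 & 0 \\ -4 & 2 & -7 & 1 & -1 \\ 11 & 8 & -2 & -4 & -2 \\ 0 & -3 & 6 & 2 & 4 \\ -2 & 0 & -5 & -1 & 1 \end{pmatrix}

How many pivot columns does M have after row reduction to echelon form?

Row reduce to echelon form.
R2 ← R2 − (1/11)·R1: [0, -10, 46/11, 9/11, 2/11]
R3 ← R3 − (4/11)·R1: [0, 2, -69/11, 3/11, -3/11]
R4 ← R4 + R1: [0, 8, -4, -2, -4]
R6 ← R6 − (2/11)·R1: [0, 0, -51/11, -15/11, 15/11]
R3 ← R3 + (1/5)·R2: [0, 0, -299/55, 24/55, -13/55]
R4 ← R4 + (4/5)·R2: [0, 0, -36/55, -74/55, -212/55]
R5 ← R5 − (3/10)·R2: [0, 0, 261/55, 193/110, 217/55]
R4 ← R4 − (36/299)·R3: [0, 0, 0, -418/299, -88/23]
R5 ← R5 + (261/299)·R3: [0, 0, 0, 1277/598, 86/23]
R6 ← R6 − (255/299)·R3: [0, 0, 0, -519/299, 36/23]
R5 ← R5 + (1277/836)·R4: [0, 0, 0, 0, -40/19]
R6 ← R6 − (519/418)·R4: [0, 0, 0, 0, 120/19]
R6 ← R6 + (3)·R5: [0, 0, 0, 0, 0]
Echelon form has 5 nonzero rows, so rank(M) = 5.
Each nonzero row contributes one pivot column: 5 pivot columns.

5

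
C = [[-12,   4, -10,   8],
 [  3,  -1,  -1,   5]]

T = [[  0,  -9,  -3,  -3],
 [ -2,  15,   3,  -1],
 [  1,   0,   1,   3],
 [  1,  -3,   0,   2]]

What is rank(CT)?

2

First compute CT:
[[-10, 144,  38,  18],
 [  6, -57, -13,  -1]]
Now row reduce the product.
R2 ← R2 + (3/5)·R1: [0, 147/5, 49/5, 49/5]
2 nonzero rows, so rank(CT) = 2.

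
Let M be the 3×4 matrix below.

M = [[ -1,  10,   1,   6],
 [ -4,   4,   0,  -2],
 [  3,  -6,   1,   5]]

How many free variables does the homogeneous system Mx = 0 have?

1

Row reduce to echelon form.
R2 ← R2 − (4)·R1: [0, -36, -4, -26]
R3 ← R3 + (3)·R1: [0, 24, 4, 23]
R3 ← R3 + (2/3)·R2: [0, 0, 4/3, 17/3]
3 nonzero rows, so rank(M) = 3.
M has 4 columns; by rank–nullity, nullity = 4 − 3 = 1.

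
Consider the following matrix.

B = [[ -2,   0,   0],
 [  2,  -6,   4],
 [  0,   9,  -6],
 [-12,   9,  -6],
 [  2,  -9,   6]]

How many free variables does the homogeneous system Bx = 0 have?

Row reduce to echelon form.
R2 ← R2 + R1: [0, -6, 4]
R4 ← R4 − (6)·R1: [0, 9, -6]
R5 ← R5 + R1: [0, -9, 6]
R3 ← R3 + (3/2)·R2: [0, 0, 0]
R4 ← R4 + (3/2)·R2: [0, 0, 0]
R5 ← R5 − (3/2)·R2: [0, 0, 0]
2 nonzero rows, so rank(B) = 2.
B has 3 columns; by rank–nullity, nullity = 3 − 2 = 1.

1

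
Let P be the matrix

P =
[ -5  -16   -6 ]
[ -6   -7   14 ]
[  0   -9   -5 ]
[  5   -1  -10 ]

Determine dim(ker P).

Row reduce to echelon form.
R2 ← R2 − (6/5)·R1: [0, 61/5, 106/5]
R4 ← R4 + R1: [0, -17, -16]
R3 ← R3 + (45/61)·R2: [0, 0, 649/61]
R4 ← R4 + (85/61)·R2: [0, 0, 826/61]
R4 ← R4 − (14/11)·R3: [0, 0, 0]
3 nonzero rows, so rank(P) = 3.
P has 3 columns; by rank–nullity, nullity = 3 − 3 = 0.

0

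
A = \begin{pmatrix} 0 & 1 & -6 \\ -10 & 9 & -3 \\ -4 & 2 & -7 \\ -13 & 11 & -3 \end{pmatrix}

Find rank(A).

Row reduce to echelon form.
Swap R1 ↔ R2
R3 ← R3 − (2/5)·R1: [0, -8/5, -29/5]
R4 ← R4 − (13/10)·R1: [0, -7/10, 9/10]
R3 ← R3 + (8/5)·R2: [0, 0, -77/5]
R4 ← R4 + (7/10)·R2: [0, 0, -33/10]
R4 ← R4 − (3/14)·R3: [0, 0, 0]
Echelon form has 3 nonzero rows, so rank(A) = 3.

3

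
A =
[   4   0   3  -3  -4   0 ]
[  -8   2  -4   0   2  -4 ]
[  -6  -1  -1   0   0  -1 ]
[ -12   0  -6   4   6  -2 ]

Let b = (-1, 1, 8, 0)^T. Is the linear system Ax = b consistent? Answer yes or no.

Row reduce the augmented matrix [A | b].
R2 ← R2 + (2)·R1: [0, 2, 2, -6, -6, -4, -1]
R3 ← R3 + (3/2)·R1: [0, -1, 7/2, -9/2, -6, -1, 13/2]
R4 ← R4 + (3)·R1: [0, 0, 3, -5, -6, -2, -3]
R3 ← R3 + (1/2)·R2: [0, 0, 9/2, -15/2, -9, -3, 6]
R4 ← R4 − (2/3)·R3: [0, 0, 0, 0, 0, 0, -7]
The echelon form has 4 nonzero rows; the last pivot sits in the augmented column, so rank(A) = 3 but rank([A|b]) = 4.
Since the ranks differ, the system is inconsistent.

no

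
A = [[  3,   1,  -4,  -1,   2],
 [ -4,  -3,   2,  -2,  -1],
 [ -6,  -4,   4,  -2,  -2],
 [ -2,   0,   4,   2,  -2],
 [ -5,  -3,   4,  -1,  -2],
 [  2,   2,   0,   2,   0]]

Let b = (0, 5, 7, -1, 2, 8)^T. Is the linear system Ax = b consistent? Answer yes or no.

no

Row reduce the augmented matrix [A | b].
R2 ← R2 + (4/3)·R1: [0, -5/3, -10/3, -10/3, 5/3, 5]
R3 ← R3 + (2)·R1: [0, -2, -4, -4, 2, 7]
R4 ← R4 + (2/3)·R1: [0, 2/3, 4/3, 4/3, -2/3, -1]
R5 ← R5 + (5/3)·R1: [0, -4/3, -8/3, -8/3, 4/3, 2]
R6 ← R6 − (2/3)·R1: [0, 4/3, 8/3, 8/3, -4/3, 8]
R3 ← R3 − (6/5)·R2: [0, 0, 0, 0, 0, 1]
R4 ← R4 + (2/5)·R2: [0, 0, 0, 0, 0, 1]
R5 ← R5 − (4/5)·R2: [0, 0, 0, 0, 0, -2]
R6 ← R6 + (4/5)·R2: [0, 0, 0, 0, 0, 12]
R4 ← R4 − R3: [0, 0, 0, 0, 0, 0]
R5 ← R5 + (2)·R3: [0, 0, 0, 0, 0, 0]
R6 ← R6 − (12)·R3: [0, 0, 0, 0, 0, 0]
The echelon form has 3 nonzero rows; the last pivot sits in the augmented column, so rank(A) = 2 but rank([A|b]) = 3.
Since the ranks differ, the system is inconsistent.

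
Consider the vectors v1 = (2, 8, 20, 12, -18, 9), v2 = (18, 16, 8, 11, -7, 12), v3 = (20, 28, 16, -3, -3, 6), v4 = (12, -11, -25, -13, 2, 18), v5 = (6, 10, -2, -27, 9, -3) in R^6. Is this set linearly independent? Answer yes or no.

Form the matrix with these vectors as rows and row reduce.
R2 ← R2 − (9)·R1: [0, -56, -172, -97, 155, -69]
R3 ← R3 − (10)·R1: [0, -52, -184, -123, 177, -84]
R4 ← R4 − (6)·R1: [0, -59, -145, -85, 110, -36]
R5 ← R5 − (3)·R1: [0, -14, -62, -63, 63, -30]
R3 ← R3 − (13/14)·R2: [0, 0, -170/7, -461/14, 463/14, -279/14]
R4 ← R4 − (59/56)·R2: [0, 0, 507/14, 963/56, -2985/56, 2055/56]
R5 ← R5 − (1/4)·R2: [0, 0, -19, -155/4, 97/4, -51/4]
R4 ← R4 + (507/340)·R3: [0, 0, 0, -2712/85, -339/85, 2373/340]
R5 ← R5 − (133/170)·R3: [0, 0, 0, -1104/85, -138/85, 483/170]
R5 ← R5 − (46/113)·R4: [0, 0, 0, 0, 0, 0]
4 nonzero rows, so the 5 vectors span a space of dimension 4.
Since 4 < 5, the vectors are linearly dependent.

no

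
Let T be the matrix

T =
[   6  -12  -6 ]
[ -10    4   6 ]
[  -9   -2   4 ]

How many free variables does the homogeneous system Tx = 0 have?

Row reduce to echelon form.
R2 ← R2 + (5/3)·R1: [0, -16, -4]
R3 ← R3 + (3/2)·R1: [0, -20, -5]
R3 ← R3 − (5/4)·R2: [0, 0, 0]
2 nonzero rows, so rank(T) = 2.
T has 3 columns; by rank–nullity, nullity = 3 − 2 = 1.

1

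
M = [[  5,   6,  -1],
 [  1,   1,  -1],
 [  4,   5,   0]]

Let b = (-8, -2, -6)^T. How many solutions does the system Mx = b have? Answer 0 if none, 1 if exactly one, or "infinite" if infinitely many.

Row reduce the augmented matrix [M | b].
R2 ← R2 − (1/5)·R1: [0, -1/5, -4/5, -2/5]
R3 ← R3 − (4/5)·R1: [0, 1/5, 4/5, 2/5]
R3 ← R3 + R2: [0, 0, 0, 0]
The echelon form has 2 nonzero rows, and every pivot lies in the first 3 columns, so rank(M) = rank([M|b]) = 2.
The system is consistent.
rank = 2 < 3 unknowns, so there are infinitely many solutions.

infinite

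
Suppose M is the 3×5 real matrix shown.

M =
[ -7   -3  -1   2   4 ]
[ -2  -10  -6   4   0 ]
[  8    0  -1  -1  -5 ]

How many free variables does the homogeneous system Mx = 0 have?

3

Row reduce to echelon form.
R2 ← R2 − (2/7)·R1: [0, -64/7, -40/7, 24/7, -8/7]
R3 ← R3 + (8/7)·R1: [0, -24/7, -15/7, 9/7, -3/7]
R3 ← R3 − (3/8)·R2: [0, 0, 0, 0, 0]
2 nonzero rows, so rank(M) = 2.
M has 5 columns; by rank–nullity, nullity = 5 − 2 = 3.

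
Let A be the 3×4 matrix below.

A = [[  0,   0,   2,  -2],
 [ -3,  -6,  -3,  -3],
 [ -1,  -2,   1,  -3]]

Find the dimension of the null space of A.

Row reduce to echelon form.
Swap R1 ↔ R2
R3 ← R3 − (1/3)·R1: [0, 0, 2, -2]
R3 ← R3 − R2: [0, 0, 0, 0]
2 nonzero rows, so rank(A) = 2.
A has 4 columns; by rank–nullity, nullity = 4 − 2 = 2.

2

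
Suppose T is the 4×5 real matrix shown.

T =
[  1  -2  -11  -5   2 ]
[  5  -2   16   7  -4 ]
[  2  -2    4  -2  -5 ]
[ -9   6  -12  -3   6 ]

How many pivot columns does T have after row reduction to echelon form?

3

Row reduce to echelon form.
R2 ← R2 − (5)·R1: [0, 8, 71, 32, -14]
R3 ← R3 − (2)·R1: [0, 2, 26, 8, -9]
R4 ← R4 + (9)·R1: [0, -12, -111, -48, 24]
R3 ← R3 − (1/4)·R2: [0, 0, 33/4, 0, -11/2]
R4 ← R4 + (3/2)·R2: [0, 0, -9/2, 0, 3]
R4 ← R4 + (6/11)·R3: [0, 0, 0, 0, 0]
Echelon form has 3 nonzero rows, so rank(T) = 3.
Each nonzero row contributes one pivot column: 3 pivot columns.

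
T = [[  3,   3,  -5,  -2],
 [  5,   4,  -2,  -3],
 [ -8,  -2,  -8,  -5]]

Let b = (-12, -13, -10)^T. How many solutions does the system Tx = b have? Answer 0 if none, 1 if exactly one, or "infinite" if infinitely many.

infinite

Row reduce the augmented matrix [T | b].
R2 ← R2 − (5/3)·R1: [0, -1, 19/3, 1/3, 7]
R3 ← R3 + (8/3)·R1: [0, 6, -64/3, -31/3, -42]
R3 ← R3 + (6)·R2: [0, 0, 50/3, -25/3, 0]
The echelon form has 3 nonzero rows, and every pivot lies in the first 4 columns, so rank(T) = rank([T|b]) = 3.
The system is consistent.
rank = 3 < 4 unknowns, so there are infinitely many solutions.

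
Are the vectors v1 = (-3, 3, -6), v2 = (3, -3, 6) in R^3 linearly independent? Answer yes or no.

no

Form the matrix with these vectors as rows and row reduce.
R2 ← R2 + R1: [0, 0, 0]
1 nonzero row, so the 2 vectors span a space of dimension 1.
Since 1 < 2, the vectors are linearly dependent.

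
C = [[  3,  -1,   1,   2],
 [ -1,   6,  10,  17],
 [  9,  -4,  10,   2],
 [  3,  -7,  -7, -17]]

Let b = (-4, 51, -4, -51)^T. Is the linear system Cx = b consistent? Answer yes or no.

yes

Row reduce the augmented matrix [C | b].
R2 ← R2 + (1/3)·R1: [0, 17/3, 31/3, 53/3, 149/3]
R3 ← R3 − (3)·R1: [0, -1, 7, -4, 8]
R4 ← R4 − R1: [0, -6, -8, -19, -47]
R3 ← R3 + (3/17)·R2: [0, 0, 150/17, -15/17, 285/17]
R4 ← R4 + (18/17)·R2: [0, 0, 50/17, -5/17, 95/17]
R4 ← R4 − (1/3)·R3: [0, 0, 0, 0, 0]
The echelon form has 3 nonzero rows, and every pivot lies in the first 4 columns, so rank(C) = rank([C|b]) = 3.
The system is consistent.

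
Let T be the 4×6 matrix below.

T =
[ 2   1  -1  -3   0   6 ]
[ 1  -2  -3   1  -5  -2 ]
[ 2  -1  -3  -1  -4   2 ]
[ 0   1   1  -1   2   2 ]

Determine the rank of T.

Row reduce to echelon form.
R2 ← R2 − (1/2)·R1: [0, -5/2, -5/2, 5/2, -5, -5]
R3 ← R3 − R1: [0, -2, -2, 2, -4, -4]
R3 ← R3 − (4/5)·R2: [0, 0, 0, 0, 0, 0]
R4 ← R4 + (2/5)·R2: [0, 0, 0, 0, 0, 0]
Echelon form has 2 nonzero rows, so rank(T) = 2.

2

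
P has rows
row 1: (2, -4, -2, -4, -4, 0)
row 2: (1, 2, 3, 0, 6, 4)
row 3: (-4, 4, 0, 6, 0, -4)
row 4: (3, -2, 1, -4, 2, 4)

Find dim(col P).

2

Row reduce to echelon form.
R2 ← R2 − (1/2)·R1: [0, 4, 4, 2, 8, 4]
R3 ← R3 + (2)·R1: [0, -4, -4, -2, -8, -4]
R4 ← R4 − (3/2)·R1: [0, 4, 4, 2, 8, 4]
R3 ← R3 + R2: [0, 0, 0, 0, 0, 0]
R4 ← R4 − R2: [0, 0, 0, 0, 0, 0]
Echelon form has 2 nonzero rows, so rank(P) = 2.
The column space has dimension equal to the rank: 2.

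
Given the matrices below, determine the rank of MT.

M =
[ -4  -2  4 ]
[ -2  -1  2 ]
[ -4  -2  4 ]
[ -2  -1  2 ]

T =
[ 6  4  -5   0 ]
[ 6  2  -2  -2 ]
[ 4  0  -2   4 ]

First compute MT:
[[-20, -20,  16,  20],
 [-10, -10,   8,  10],
 [-20, -20,  16,  20],
 [-10, -10,   8,  10]]
Now row reduce the product.
R2 ← R2 − (1/2)·R1: [0, 0, 0, 0]
R3 ← R3 − R1: [0, 0, 0, 0]
R4 ← R4 − (1/2)·R1: [0, 0, 0, 0]
1 nonzero row, so rank(MT) = 1.

1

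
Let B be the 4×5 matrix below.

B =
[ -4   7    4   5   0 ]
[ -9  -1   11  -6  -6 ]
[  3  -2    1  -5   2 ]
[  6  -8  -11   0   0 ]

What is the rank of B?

3

Row reduce to echelon form.
R2 ← R2 − (9/4)·R1: [0, -67/4, 2, -69/4, -6]
R3 ← R3 + (3/4)·R1: [0, 13/4, 4, -5/4, 2]
R4 ← R4 + (3/2)·R1: [0, 5/2, -5, 15/2, 0]
R3 ← R3 + (13/67)·R2: [0, 0, 294/67, -308/67, 56/67]
R4 ← R4 + (10/67)·R2: [0, 0, -315/67, 330/67, -60/67]
R4 ← R4 + (15/14)·R3: [0, 0, 0, 0, 0]
Echelon form has 3 nonzero rows, so rank(B) = 3.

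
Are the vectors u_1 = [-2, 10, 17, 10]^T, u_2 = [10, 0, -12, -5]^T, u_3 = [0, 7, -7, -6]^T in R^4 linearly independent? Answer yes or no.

Form the matrix with these vectors as rows and row reduce.
R2 ← R2 + (5)·R1: [0, 50, 73, 45]
R3 ← R3 − (7/50)·R2: [0, 0, -861/50, -123/10]
3 nonzero rows, so the 3 vectors span a space of dimension 3.
Since 3 = 3, the vectors are linearly independent.

yes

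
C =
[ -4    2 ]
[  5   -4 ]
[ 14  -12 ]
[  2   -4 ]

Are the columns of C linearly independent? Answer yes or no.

yes

Row reduce C to echelon form.
R2 ← R2 + (5/4)·R1: [0, -3/2]
R3 ← R3 + (7/2)·R1: [0, -5]
R4 ← R4 + (1/2)·R1: [0, -3]
R3 ← R3 − (10/3)·R2: [0, 0]
R4 ← R4 − (2)·R2: [0, 0]
2 pivots among 2 columns.
Every column is a pivot column, so the columns are linearly independent.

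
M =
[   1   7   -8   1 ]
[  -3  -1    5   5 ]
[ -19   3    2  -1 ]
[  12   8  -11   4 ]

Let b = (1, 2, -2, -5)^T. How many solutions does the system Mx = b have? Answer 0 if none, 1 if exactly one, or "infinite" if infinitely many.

0

Row reduce the augmented matrix [M | b].
R2 ← R2 + (3)·R1: [0, 20, -19, 8, 5]
R3 ← R3 + (19)·R1: [0, 136, -150, 18, 17]
R4 ← R4 − (12)·R1: [0, -76, 85, -8, -17]
R3 ← R3 − (34/5)·R2: [0, 0, -104/5, -182/5, -17]
R4 ← R4 + (19/5)·R2: [0, 0, 64/5, 112/5, 2]
R4 ← R4 + (8/13)·R3: [0, 0, 0, 0, -110/13]
The echelon form has 4 nonzero rows; the last pivot sits in the augmented column, so rank(M) = 3 but rank([M|b]) = 4.
Since the ranks differ, the system is inconsistent.
It has no solutions.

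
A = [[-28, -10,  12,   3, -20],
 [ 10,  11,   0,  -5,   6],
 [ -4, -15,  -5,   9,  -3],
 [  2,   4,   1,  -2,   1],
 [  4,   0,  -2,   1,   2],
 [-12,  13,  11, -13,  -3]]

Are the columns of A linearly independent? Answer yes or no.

no

Row reduce A to echelon form.
R2 ← R2 + (5/14)·R1: [0, 52/7, 30/7, -55/14, -8/7]
R3 ← R3 − (1/7)·R1: [0, -95/7, -47/7, 60/7, -1/7]
R4 ← R4 + (1/14)·R1: [0, 23/7, 13/7, -25/14, -3/7]
R5 ← R5 + (1/7)·R1: [0, -10/7, -2/7, 10/7, -6/7]
R6 ← R6 − (3/7)·R1: [0, 121/7, 41/7, -100/7, 39/7]
R3 ← R3 + (95/52)·R2: [0, 0, 29/26, 145/104, -29/13]
R4 ← R4 − (23/52)·R2: [0, 0, -1/26, -5/104, 1/13]
R5 ← R5 + (5/26)·R2: [0, 0, 7/13, 35/52, -14/13]
R6 ← R6 − (121/52)·R2: [0, 0, -107/26, -535/104, 107/13]
R4 ← R4 + (1/29)·R3: [0, 0, 0, 0, 0]
R5 ← R5 − (14/29)·R3: [0, 0, 0, 0, 0]
R6 ← R6 + (107/29)·R3: [0, 0, 0, 0, 0]
3 pivots among 5 columns.
Only 3 < 5 pivot columns, so the columns are linearly dependent.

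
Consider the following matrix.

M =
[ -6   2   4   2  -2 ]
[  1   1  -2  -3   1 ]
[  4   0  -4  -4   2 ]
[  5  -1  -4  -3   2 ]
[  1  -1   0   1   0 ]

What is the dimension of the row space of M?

Row reduce to echelon form.
R2 ← R2 + (1/6)·R1: [0, 4/3, -4/3, -8/3, 2/3]
R3 ← R3 + (2/3)·R1: [0, 4/3, -4/3, -8/3, 2/3]
R4 ← R4 + (5/6)·R1: [0, 2/3, -2/3, -4/3, 1/3]
R5 ← R5 + (1/6)·R1: [0, -2/3, 2/3, 4/3, -1/3]
R3 ← R3 − R2: [0, 0, 0, 0, 0]
R4 ← R4 − (1/2)·R2: [0, 0, 0, 0, 0]
R5 ← R5 + (1/2)·R2: [0, 0, 0, 0, 0]
Echelon form has 2 nonzero rows, so rank(M) = 2.
The row space has dimension equal to the rank: 2.

2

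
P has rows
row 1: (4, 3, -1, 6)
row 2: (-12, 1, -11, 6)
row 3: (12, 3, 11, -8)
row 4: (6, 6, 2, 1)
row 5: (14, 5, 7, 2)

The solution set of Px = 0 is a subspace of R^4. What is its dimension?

1

Row reduce to echelon form.
R2 ← R2 + (3)·R1: [0, 10, -14, 24]
R3 ← R3 − (3)·R1: [0, -6, 14, -26]
R4 ← R4 − (3/2)·R1: [0, 3/2, 7/2, -8]
R5 ← R5 − (7/2)·R1: [0, -11/2, 21/2, -19]
R3 ← R3 + (3/5)·R2: [0, 0, 28/5, -58/5]
R4 ← R4 − (3/20)·R2: [0, 0, 28/5, -58/5]
R5 ← R5 + (11/20)·R2: [0, 0, 14/5, -29/5]
R4 ← R4 − R3: [0, 0, 0, 0]
R5 ← R5 − (1/2)·R3: [0, 0, 0, 0]
3 nonzero rows, so rank(P) = 3.
P has 4 columns; by rank–nullity, nullity = 4 − 3 = 1.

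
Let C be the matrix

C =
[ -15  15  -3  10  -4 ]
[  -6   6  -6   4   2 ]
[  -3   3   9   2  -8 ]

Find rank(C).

2

Row reduce to echelon form.
R2 ← R2 − (2/5)·R1: [0, 0, -24/5, 0, 18/5]
R3 ← R3 − (1/5)·R1: [0, 0, 48/5, 0, -36/5]
R3 ← R3 + (2)·R2: [0, 0, 0, 0, 0]
Echelon form has 2 nonzero rows, so rank(C) = 2.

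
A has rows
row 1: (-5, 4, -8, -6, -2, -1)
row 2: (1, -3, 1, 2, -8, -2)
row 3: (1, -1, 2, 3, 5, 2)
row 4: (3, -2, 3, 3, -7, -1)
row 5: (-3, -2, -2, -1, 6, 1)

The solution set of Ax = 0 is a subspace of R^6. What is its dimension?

1

Row reduce to echelon form.
R2 ← R2 + (1/5)·R1: [0, -11/5, -3/5, 4/5, -42/5, -11/5]
R3 ← R3 + (1/5)·R1: [0, -1/5, 2/5, 9/5, 23/5, 9/5]
R4 ← R4 + (3/5)·R1: [0, 2/5, -9/5, -3/5, -41/5, -8/5]
R5 ← R5 − (3/5)·R1: [0, -22/5, 14/5, 13/5, 36/5, 8/5]
R3 ← R3 − (1/11)·R2: [0, 0, 5/11, 19/11, 59/11, 2]
R4 ← R4 + (2/11)·R2: [0, 0, -21/11, -5/11, -107/11, -2]
R5 ← R5 − (2)·R2: [0, 0, 4, 1, 24, 6]
R4 ← R4 + (21/5)·R3: [0, 0, 0, 34/5, 64/5, 32/5]
R5 ← R5 − (44/5)·R3: [0, 0, 0, -71/5, -116/5, -58/5]
R5 ← R5 + (71/34)·R4: [0, 0, 0, 0, 60/17, 30/17]
5 nonzero rows, so rank(A) = 5.
A has 6 columns; by rank–nullity, nullity = 6 − 5 = 1.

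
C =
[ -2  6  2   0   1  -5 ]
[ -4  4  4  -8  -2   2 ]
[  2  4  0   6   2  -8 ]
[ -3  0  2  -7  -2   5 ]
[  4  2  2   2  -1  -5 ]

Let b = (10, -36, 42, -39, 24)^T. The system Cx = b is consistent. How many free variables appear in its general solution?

Row reduce the augmented matrix [C | b].
R2 ← R2 − (2)·R1: [0, -8, 0, -8, -4, 12, -56]
R3 ← R3 + R1: [0, 10, 2, 6, 3, -13, 52]
R4 ← R4 − (3/2)·R1: [0, -9, -1, -7, -7/2, 25/2, -54]
R5 ← R5 + (2)·R1: [0, 14, 6, 2, 1, -15, 44]
R3 ← R3 + (5/4)·R2: [0, 0, 2, -4, -2, 2, -18]
R4 ← R4 − (9/8)·R2: [0, 0, -1, 2, 1, -1, 9]
R5 ← R5 + (7/4)·R2: [0, 0, 6, -12, -6, 6, -54]
R4 ← R4 + (1/2)·R3: [0, 0, 0, 0, 0, 0, 0]
R5 ← R5 − (3)·R3: [0, 0, 0, 0, 0, 0, 0]
The echelon form has 3 nonzero rows, and every pivot lies in the first 6 columns, so rank(C) = rank([C|b]) = 3.
The system is consistent.
Free variables = (unknowns) − (rank) = 6 − 3 = 3.

3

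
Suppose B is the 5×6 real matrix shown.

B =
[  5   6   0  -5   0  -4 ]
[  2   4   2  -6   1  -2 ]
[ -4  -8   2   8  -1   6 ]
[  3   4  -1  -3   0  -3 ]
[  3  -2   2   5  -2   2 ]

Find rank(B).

3

Row reduce to echelon form.
R2 ← R2 − (2/5)·R1: [0, 8/5, 2, -4, 1, -2/5]
R3 ← R3 + (4/5)·R1: [0, -16/5, 2, 4, -1, 14/5]
R4 ← R4 − (3/5)·R1: [0, 2/5, -1, 0, 0, -3/5]
R5 ← R5 − (3/5)·R1: [0, -28/5, 2, 8, -2, 22/5]
R3 ← R3 + (2)·R2: [0, 0, 6, -4, 1, 2]
R4 ← R4 − (1/4)·R2: [0, 0, -3/2, 1, -1/4, -1/2]
R5 ← R5 + (7/2)·R2: [0, 0, 9, -6, 3/2, 3]
R4 ← R4 + (1/4)·R3: [0, 0, 0, 0, 0, 0]
R5 ← R5 − (3/2)·R3: [0, 0, 0, 0, 0, 0]
Echelon form has 3 nonzero rows, so rank(B) = 3.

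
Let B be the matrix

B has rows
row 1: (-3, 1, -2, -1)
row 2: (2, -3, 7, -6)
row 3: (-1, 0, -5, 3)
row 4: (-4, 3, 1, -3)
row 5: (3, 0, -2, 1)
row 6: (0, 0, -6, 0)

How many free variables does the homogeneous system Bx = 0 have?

Row reduce to echelon form.
R2 ← R2 + (2/3)·R1: [0, -7/3, 17/3, -20/3]
R3 ← R3 − (1/3)·R1: [0, -1/3, -13/3, 10/3]
R4 ← R4 − (4/3)·R1: [0, 5/3, 11/3, -5/3]
R5 ← R5 + R1: [0, 1, -4, 0]
R3 ← R3 − (1/7)·R2: [0, 0, -36/7, 30/7]
R4 ← R4 + (5/7)·R2: [0, 0, 54/7, -45/7]
R5 ← R5 + (3/7)·R2: [0, 0, -11/7, -20/7]
R4 ← R4 + (3/2)·R3: [0, 0, 0, 0]
R5 ← R5 − (11/36)·R3: [0, 0, 0, -25/6]
R6 ← R6 − (7/6)·R3: [0, 0, 0, -5]
Swap R4 ↔ R5
R6 ← R6 − (6/5)·R4: [0, 0, 0, 0]
4 nonzero rows, so rank(B) = 4.
B has 4 columns; by rank–nullity, nullity = 4 − 4 = 0.

0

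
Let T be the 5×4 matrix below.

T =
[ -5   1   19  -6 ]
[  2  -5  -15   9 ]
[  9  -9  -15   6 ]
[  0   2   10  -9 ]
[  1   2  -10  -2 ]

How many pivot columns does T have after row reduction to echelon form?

4

Row reduce to echelon form.
R2 ← R2 + (2/5)·R1: [0, -23/5, -37/5, 33/5]
R3 ← R3 + (9/5)·R1: [0, -36/5, 96/5, -24/5]
R5 ← R5 + (1/5)·R1: [0, 11/5, -31/5, -16/5]
R3 ← R3 − (36/23)·R2: [0, 0, 708/23, -348/23]
R4 ← R4 + (10/23)·R2: [0, 0, 156/23, -141/23]
R5 ← R5 + (11/23)·R2: [0, 0, -224/23, -1/23]
R4 ← R4 − (13/59)·R3: [0, 0, 0, -165/59]
R5 ← R5 + (56/177)·R3: [0, 0, 0, -285/59]
R5 ← R5 − (19/11)·R4: [0, 0, 0, 0]
Echelon form has 4 nonzero rows, so rank(T) = 4.
Each nonzero row contributes one pivot column: 4 pivot columns.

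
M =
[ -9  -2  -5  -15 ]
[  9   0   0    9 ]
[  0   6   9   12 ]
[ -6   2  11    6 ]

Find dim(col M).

3

Row reduce to echelon form.
R2 ← R2 + R1: [0, -2, -5, -6]
R4 ← R4 − (2/3)·R1: [0, 10/3, 43/3, 16]
R3 ← R3 + (3)·R2: [0, 0, -6, -6]
R4 ← R4 + (5/3)·R2: [0, 0, 6, 6]
R4 ← R4 + R3: [0, 0, 0, 0]
Echelon form has 3 nonzero rows, so rank(M) = 3.
The column space has dimension equal to the rank: 3.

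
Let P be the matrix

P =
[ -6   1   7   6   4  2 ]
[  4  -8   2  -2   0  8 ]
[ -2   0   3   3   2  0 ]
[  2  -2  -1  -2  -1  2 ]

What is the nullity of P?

Row reduce to echelon form.
R2 ← R2 + (2/3)·R1: [0, -22/3, 20/3, 2, 8/3, 28/3]
R3 ← R3 − (1/3)·R1: [0, -1/3, 2/3, 1, 2/3, -2/3]
R4 ← R4 + (1/3)·R1: [0, -5/3, 4/3, 0, 1/3, 8/3]
R3 ← R3 − (1/22)·R2: [0, 0, 4/11, 10/11, 6/11, -12/11]
R4 ← R4 − (5/22)·R2: [0, 0, -2/11, -5/11, -3/11, 6/11]
R4 ← R4 + (1/2)·R3: [0, 0, 0, 0, 0, 0]
3 nonzero rows, so rank(P) = 3.
P has 6 columns; by rank–nullity, nullity = 6 − 3 = 3.

3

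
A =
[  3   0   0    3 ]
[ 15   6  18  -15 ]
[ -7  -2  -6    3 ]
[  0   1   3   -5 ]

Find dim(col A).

Row reduce to echelon form.
R2 ← R2 − (5)·R1: [0, 6, 18, -30]
R3 ← R3 + (7/3)·R1: [0, -2, -6, 10]
R3 ← R3 + (1/3)·R2: [0, 0, 0, 0]
R4 ← R4 − (1/6)·R2: [0, 0, 0, 0]
Echelon form has 2 nonzero rows, so rank(A) = 2.
The column space has dimension equal to the rank: 2.

2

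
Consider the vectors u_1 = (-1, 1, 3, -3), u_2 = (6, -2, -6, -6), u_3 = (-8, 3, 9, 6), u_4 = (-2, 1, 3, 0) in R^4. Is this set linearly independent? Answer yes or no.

Form the matrix with these vectors as rows and row reduce.
R2 ← R2 + (6)·R1: [0, 4, 12, -24]
R3 ← R3 − (8)·R1: [0, -5, -15, 30]
R4 ← R4 − (2)·R1: [0, -1, -3, 6]
R3 ← R3 + (5/4)·R2: [0, 0, 0, 0]
R4 ← R4 + (1/4)·R2: [0, 0, 0, 0]
2 nonzero rows, so the 4 vectors span a space of dimension 2.
Since 2 < 4, the vectors are linearly dependent.

no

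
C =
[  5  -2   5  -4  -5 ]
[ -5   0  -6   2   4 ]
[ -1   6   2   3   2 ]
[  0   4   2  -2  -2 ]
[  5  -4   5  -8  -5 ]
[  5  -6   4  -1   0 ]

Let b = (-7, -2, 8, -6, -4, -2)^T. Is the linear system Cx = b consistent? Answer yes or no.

no

Row reduce the augmented matrix [C | b].
R2 ← R2 + R1: [0, -2, -1, -2, -1, -9]
R3 ← R3 + (1/5)·R1: [0, 28/5, 3, 11/5, 1, 33/5]
R5 ← R5 − R1: [0, -2, 0, -4, 0, 3]
R6 ← R6 − R1: [0, -4, -1, 3, 5, 5]
R3 ← R3 + (14/5)·R2: [0, 0, 1/5, -17/5, -9/5, -93/5]
R4 ← R4 + (2)·R2: [0, 0, 0, -6, -4, -24]
R5 ← R5 − R2: [0, 0, 1, -2, 1, 12]
R6 ← R6 − (2)·R2: [0, 0, 1, 7, 7, 23]
R5 ← R5 − (5)·R3: [0, 0, 0, 15, 10, 105]
R6 ← R6 − (5)·R3: [0, 0, 0, 24, 16, 116]
R5 ← R5 + (5/2)·R4: [0, 0, 0, 0, 0, 45]
R6 ← R6 + (4)·R4: [0, 0, 0, 0, 0, 20]
R6 ← R6 − (4/9)·R5: [0, 0, 0, 0, 0, 0]
The echelon form has 5 nonzero rows; the last pivot sits in the augmented column, so rank(C) = 4 but rank([C|b]) = 5.
Since the ranks differ, the system is inconsistent.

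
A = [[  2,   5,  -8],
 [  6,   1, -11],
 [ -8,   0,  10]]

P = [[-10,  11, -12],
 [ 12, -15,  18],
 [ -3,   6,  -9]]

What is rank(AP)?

2

First compute AP:
[[ 64, -101, 138],
 [-15, -15,  45],
 [ 50, -28,   6]]
Now row reduce the product.
R2 ← R2 + (15/64)·R1: [0, -2475/64, 2475/32]
R3 ← R3 − (25/32)·R1: [0, 1629/32, -1629/16]
R3 ← R3 + (362/275)·R2: [0, 0, 0]
2 nonzero rows, so rank(AP) = 2.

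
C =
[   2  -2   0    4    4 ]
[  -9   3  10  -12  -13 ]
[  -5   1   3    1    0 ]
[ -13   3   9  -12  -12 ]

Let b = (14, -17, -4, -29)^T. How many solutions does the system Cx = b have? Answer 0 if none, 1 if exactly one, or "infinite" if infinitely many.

infinite

Row reduce the augmented matrix [C | b].
R2 ← R2 + (9/2)·R1: [0, -6, 10, 6, 5, 46]
R3 ← R3 + (5/2)·R1: [0, -4, 3, 11, 10, 31]
R4 ← R4 + (13/2)·R1: [0, -10, 9, 14, 14, 62]
R3 ← R3 − (2/3)·R2: [0, 0, -11/3, 7, 20/3, 1/3]
R4 ← R4 − (5/3)·R2: [0, 0, -23/3, 4, 17/3, -44/3]
R4 ← R4 − (23/11)·R3: [0, 0, 0, -117/11, -91/11, -169/11]
The echelon form has 4 nonzero rows, and every pivot lies in the first 5 columns, so rank(C) = rank([C|b]) = 4.
The system is consistent.
rank = 4 < 5 unknowns, so there are infinitely many solutions.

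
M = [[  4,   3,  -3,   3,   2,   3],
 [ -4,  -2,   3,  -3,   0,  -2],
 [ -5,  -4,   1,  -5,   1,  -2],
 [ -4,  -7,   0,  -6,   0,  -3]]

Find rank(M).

Row reduce to echelon form.
R2 ← R2 + R1: [0, 1, 0, 0, 2, 1]
R3 ← R3 + (5/4)·R1: [0, -1/4, -11/4, -5/4, 7/2, 7/4]
R4 ← R4 + R1: [0, -4, -3, -3, 2, 0]
R3 ← R3 + (1/4)·R2: [0, 0, -11/4, -5/4, 4, 2]
R4 ← R4 + (4)·R2: [0, 0, -3, -3, 10, 4]
R4 ← R4 − (12/11)·R3: [0, 0, 0, -18/11, 62/11, 20/11]
Echelon form has 4 nonzero rows, so rank(M) = 4.

4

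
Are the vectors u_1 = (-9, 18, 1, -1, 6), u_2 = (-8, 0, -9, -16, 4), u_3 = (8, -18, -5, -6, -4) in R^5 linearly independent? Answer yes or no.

yes

Form the matrix with these vectors as rows and row reduce.
R2 ← R2 − (8/9)·R1: [0, -16, -89/9, -136/9, -4/3]
R3 ← R3 + (8/9)·R1: [0, -2, -37/9, -62/9, 4/3]
R3 ← R3 − (1/8)·R2: [0, 0, -23/8, -5, 3/2]
3 nonzero rows, so the 3 vectors span a space of dimension 3.
Since 3 = 3, the vectors are linearly independent.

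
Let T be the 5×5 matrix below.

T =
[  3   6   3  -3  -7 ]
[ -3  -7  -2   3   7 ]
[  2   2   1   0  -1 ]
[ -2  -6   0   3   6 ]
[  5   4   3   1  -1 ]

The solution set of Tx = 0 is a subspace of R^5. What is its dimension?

1

Row reduce to echelon form.
R2 ← R2 + R1: [0, -1, 1, 0, 0]
R3 ← R3 − (2/3)·R1: [0, -2, -1, 2, 11/3]
R4 ← R4 + (2/3)·R1: [0, -2, 2, 1, 4/3]
R5 ← R5 − (5/3)·R1: [0, -6, -2, 6, 32/3]
R3 ← R3 − (2)·R2: [0, 0, -3, 2, 11/3]
R4 ← R4 − (2)·R2: [0, 0, 0, 1, 4/3]
R5 ← R5 − (6)·R2: [0, 0, -8, 6, 32/3]
R5 ← R5 − (8/3)·R3: [0, 0, 0, 2/3, 8/9]
R5 ← R5 − (2/3)·R4: [0, 0, 0, 0, 0]
4 nonzero rows, so rank(T) = 4.
T has 5 columns; by rank–nullity, nullity = 5 − 4 = 1.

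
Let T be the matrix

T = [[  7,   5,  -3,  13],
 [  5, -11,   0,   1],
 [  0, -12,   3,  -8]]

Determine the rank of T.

3

Row reduce to echelon form.
R2 ← R2 − (5/7)·R1: [0, -102/7, 15/7, -58/7]
R3 ← R3 − (14/17)·R2: [0, 0, 21/17, -20/17]
Echelon form has 3 nonzero rows, so rank(T) = 3.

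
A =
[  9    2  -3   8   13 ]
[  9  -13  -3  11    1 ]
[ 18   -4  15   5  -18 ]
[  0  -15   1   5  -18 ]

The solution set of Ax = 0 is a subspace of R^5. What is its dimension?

1

Row reduce to echelon form.
R2 ← R2 − R1: [0, -15, 0, 3, -12]
R3 ← R3 − (2)·R1: [0, -8, 21, -11, -44]
R3 ← R3 − (8/15)·R2: [0, 0, 21, -63/5, -188/5]
R4 ← R4 − R2: [0, 0, 1, 2, -6]
R4 ← R4 − (1/21)·R3: [0, 0, 0, 13/5, -442/105]
4 nonzero rows, so rank(A) = 4.
A has 5 columns; by rank–nullity, nullity = 5 − 4 = 1.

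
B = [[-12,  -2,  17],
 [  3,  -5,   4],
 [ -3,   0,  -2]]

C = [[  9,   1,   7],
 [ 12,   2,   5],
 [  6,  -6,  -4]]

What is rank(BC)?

3

First compute BC:
[[-30, -118, -162],
 [ -9, -31, -20],
 [-39,   9, -13]]
Now row reduce the product.
R2 ← R2 − (3/10)·R1: [0, 22/5, 143/5]
R3 ← R3 − (13/10)·R1: [0, 812/5, 988/5]
R3 ← R3 − (406/11)·R2: [0, 0, -858]
3 nonzero rows, so rank(BC) = 3.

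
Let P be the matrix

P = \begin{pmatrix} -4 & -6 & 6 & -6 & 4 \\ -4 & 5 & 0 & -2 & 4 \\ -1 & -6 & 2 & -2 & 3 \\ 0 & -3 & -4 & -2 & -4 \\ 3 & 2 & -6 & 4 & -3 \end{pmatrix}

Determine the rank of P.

4

Row reduce to echelon form.
R2 ← R2 − R1: [0, 11, -6, 4, 0]
R3 ← R3 − (1/4)·R1: [0, -9/2, 1/2, -1/2, 2]
R5 ← R5 + (3/4)·R1: [0, -5/2, -3/2, -1/2, 0]
R3 ← R3 + (9/22)·R2: [0, 0, -43/22, 25/22, 2]
R4 ← R4 + (3/11)·R2: [0, 0, -62/11, -10/11, -4]
R5 ← R5 + (5/22)·R2: [0, 0, -63/22, 9/22, 0]
R4 ← R4 − (124/43)·R3: [0, 0, 0, -180/43, -420/43]
R5 ← R5 − (63/43)·R3: [0, 0, 0, -54/43, -126/43]
R5 ← R5 − (3/10)·R4: [0, 0, 0, 0, 0]
Echelon form has 4 nonzero rows, so rank(P) = 4.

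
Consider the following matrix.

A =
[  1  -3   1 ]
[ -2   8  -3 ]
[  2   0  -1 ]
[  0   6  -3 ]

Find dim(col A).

Row reduce to echelon form.
R2 ← R2 + (2)·R1: [0, 2, -1]
R3 ← R3 − (2)·R1: [0, 6, -3]
R3 ← R3 − (3)·R2: [0, 0, 0]
R4 ← R4 − (3)·R2: [0, 0, 0]
Echelon form has 2 nonzero rows, so rank(A) = 2.
The column space has dimension equal to the rank: 2.

2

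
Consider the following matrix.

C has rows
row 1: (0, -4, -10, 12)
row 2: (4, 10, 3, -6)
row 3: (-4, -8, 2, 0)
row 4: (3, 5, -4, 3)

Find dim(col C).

2

Row reduce to echelon form.
Swap R1 ↔ R2
R3 ← R3 + R1: [0, 2, 5, -6]
R4 ← R4 − (3/4)·R1: [0, -5/2, -25/4, 15/2]
R3 ← R3 + (1/2)·R2: [0, 0, 0, 0]
R4 ← R4 − (5/8)·R2: [0, 0, 0, 0]
Echelon form has 2 nonzero rows, so rank(C) = 2.
The column space has dimension equal to the rank: 2.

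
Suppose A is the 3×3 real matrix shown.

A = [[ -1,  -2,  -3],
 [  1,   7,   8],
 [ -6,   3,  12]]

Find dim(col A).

Row reduce to echelon form.
R2 ← R2 + R1: [0, 5, 5]
R3 ← R3 − (6)·R1: [0, 15, 30]
R3 ← R3 − (3)·R2: [0, 0, 15]
Echelon form has 3 nonzero rows, so rank(A) = 3.
The column space has dimension equal to the rank: 3.

3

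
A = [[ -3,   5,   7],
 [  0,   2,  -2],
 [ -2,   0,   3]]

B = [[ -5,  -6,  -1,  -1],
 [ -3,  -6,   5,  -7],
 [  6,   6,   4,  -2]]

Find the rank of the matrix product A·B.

2

First compute AB:
[[ 42,  30,  56, -46],
 [-18, -24,   2, -10],
 [ 28,  30,  14,  -4]]
Now row reduce the product.
R2 ← R2 + (3/7)·R1: [0, -78/7, 26, -208/7]
R3 ← R3 − (2/3)·R1: [0, 10, -70/3, 80/3]
R3 ← R3 + (35/39)·R2: [0, 0, 0, 0]
2 nonzero rows, so rank(AB) = 2.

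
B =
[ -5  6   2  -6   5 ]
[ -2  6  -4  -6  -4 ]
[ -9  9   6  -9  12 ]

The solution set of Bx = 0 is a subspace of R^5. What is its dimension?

Row reduce to echelon form.
R2 ← R2 − (2/5)·R1: [0, 18/5, -24/5, -18/5, -6]
R3 ← R3 − (9/5)·R1: [0, -9/5, 12/5, 9/5, 3]
R3 ← R3 + (1/2)·R2: [0, 0, 0, 0, 0]
2 nonzero rows, so rank(B) = 2.
B has 5 columns; by rank–nullity, nullity = 5 − 2 = 3.

3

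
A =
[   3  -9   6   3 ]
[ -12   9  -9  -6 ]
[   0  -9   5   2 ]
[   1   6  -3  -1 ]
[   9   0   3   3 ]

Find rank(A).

Row reduce to echelon form.
R2 ← R2 + (4)·R1: [0, -27, 15, 6]
R4 ← R4 − (1/3)·R1: [0, 9, -5, -2]
R5 ← R5 − (3)·R1: [0, 27, -15, -6]
R3 ← R3 − (1/3)·R2: [0, 0, 0, 0]
R4 ← R4 + (1/3)·R2: [0, 0, 0, 0]
R5 ← R5 + R2: [0, 0, 0, 0]
Echelon form has 2 nonzero rows, so rank(A) = 2.

2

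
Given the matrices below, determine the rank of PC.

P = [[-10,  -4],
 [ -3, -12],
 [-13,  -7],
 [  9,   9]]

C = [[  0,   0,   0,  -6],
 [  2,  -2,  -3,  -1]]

2

First compute PC:
[[ -8,   8,  12,  64],
 [-24,  24,  36,  30],
 [-14,  14,  21,  85],
 [ 18, -18, -27, -63]]
Now row reduce the product.
R2 ← R2 − (3)·R1: [0, 0, 0, -162]
R3 ← R3 − (7/4)·R1: [0, 0, 0, -27]
R4 ← R4 + (9/4)·R1: [0, 0, 0, 81]
R3 ← R3 − (1/6)·R2: [0, 0, 0, 0]
R4 ← R4 + (1/2)·R2: [0, 0, 0, 0]
2 nonzero rows, so rank(PC) = 2.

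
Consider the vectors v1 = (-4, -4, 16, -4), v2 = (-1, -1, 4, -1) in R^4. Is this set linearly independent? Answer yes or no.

Form the matrix with these vectors as rows and row reduce.
R2 ← R2 − (1/4)·R1: [0, 0, 0, 0]
1 nonzero row, so the 2 vectors span a space of dimension 1.
Since 1 < 2, the vectors are linearly dependent.

no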